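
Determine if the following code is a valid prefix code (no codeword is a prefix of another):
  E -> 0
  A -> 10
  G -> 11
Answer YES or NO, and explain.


Checking each pair (does one codeword prefix another?):
  E='0' vs A='10': no prefix
  E='0' vs G='11': no prefix
  A='10' vs E='0': no prefix
  A='10' vs G='11': no prefix
  G='11' vs E='0': no prefix
  G='11' vs A='10': no prefix
No violation found over all pairs.

YES -- this is a valid prefix code. No codeword is a prefix of any other codeword.


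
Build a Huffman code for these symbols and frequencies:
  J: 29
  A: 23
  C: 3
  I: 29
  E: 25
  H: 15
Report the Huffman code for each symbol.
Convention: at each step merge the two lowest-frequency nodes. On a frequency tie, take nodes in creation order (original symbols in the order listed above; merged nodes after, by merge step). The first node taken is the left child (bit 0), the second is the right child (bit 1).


Huffman tree construction:
Step 1: Merge C(3) + H(15) = 18
Step 2: Merge (C+H)(18) + A(23) = 41
Step 3: Merge E(25) + J(29) = 54
Step 4: Merge I(29) + ((C+H)+A)(41) = 70
Step 5: Merge (E+J)(54) + (I+((C+H)+A))(70) = 124
Read each symbol's code off the tree from the root (left child = 0, right child = 1).

Codes:
  J: 01 (length 2)
  A: 111 (length 3)
  C: 1100 (length 4)
  I: 10 (length 2)
  E: 00 (length 2)
  H: 1101 (length 4)
Average code length: 307/124 = 2.4758 bits/symbol


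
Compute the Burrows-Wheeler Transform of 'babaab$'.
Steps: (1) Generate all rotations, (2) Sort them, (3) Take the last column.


Rotations (sorted):
  0: $babaab -> last char: b
  1: aab$bab -> last char: b
  2: ab$baba -> last char: a
  3: abaab$b -> last char: b
  4: b$babaa -> last char: a
  5: baab$ba -> last char: a
  6: babaab$ -> last char: $


BWT = bbabaa$


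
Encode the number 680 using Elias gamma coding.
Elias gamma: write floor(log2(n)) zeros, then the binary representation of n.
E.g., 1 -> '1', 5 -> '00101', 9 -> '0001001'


num_bits = floor(log2(680)) + 1 = 10
leading_zeros = num_bits - 1 = 9
binary(680) = 1010101000

Elias gamma(680) = '000000000' + '1010101000' = 0000000001010101000 (19 bits)


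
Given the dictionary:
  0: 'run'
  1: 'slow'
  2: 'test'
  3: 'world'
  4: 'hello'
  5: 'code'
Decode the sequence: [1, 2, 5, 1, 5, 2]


Look up each index in the dictionary:
  1 -> 'slow'
  2 -> 'test'
  5 -> 'code'
  1 -> 'slow'
  5 -> 'code'
  2 -> 'test'

Decoded: "slow test code slow code test"


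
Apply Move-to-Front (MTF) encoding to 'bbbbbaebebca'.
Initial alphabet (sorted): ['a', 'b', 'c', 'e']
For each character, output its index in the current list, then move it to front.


MTF encoding:
'b': index 1 in ['a', 'b', 'c', 'e'] -> ['b', 'a', 'c', 'e']
'b': index 0 in ['b', 'a', 'c', 'e'] -> ['b', 'a', 'c', 'e']
'b': index 0 in ['b', 'a', 'c', 'e'] -> ['b', 'a', 'c', 'e']
'b': index 0 in ['b', 'a', 'c', 'e'] -> ['b', 'a', 'c', 'e']
'b': index 0 in ['b', 'a', 'c', 'e'] -> ['b', 'a', 'c', 'e']
'a': index 1 in ['b', 'a', 'c', 'e'] -> ['a', 'b', 'c', 'e']
'e': index 3 in ['a', 'b', 'c', 'e'] -> ['e', 'a', 'b', 'c']
'b': index 2 in ['e', 'a', 'b', 'c'] -> ['b', 'e', 'a', 'c']
'e': index 1 in ['b', 'e', 'a', 'c'] -> ['e', 'b', 'a', 'c']
'b': index 1 in ['e', 'b', 'a', 'c'] -> ['b', 'e', 'a', 'c']
'c': index 3 in ['b', 'e', 'a', 'c'] -> ['c', 'b', 'e', 'a']
'a': index 3 in ['c', 'b', 'e', 'a'] -> ['a', 'c', 'b', 'e']


Output: [1, 0, 0, 0, 0, 1, 3, 2, 1, 1, 3, 3]


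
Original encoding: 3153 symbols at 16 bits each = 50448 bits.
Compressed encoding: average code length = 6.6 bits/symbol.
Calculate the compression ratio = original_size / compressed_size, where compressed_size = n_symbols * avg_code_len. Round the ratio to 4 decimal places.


original_size = n_symbols * orig_bits = 3153 * 16 = 50448 bits
compressed_size = n_symbols * avg_code_len = 3153 * 6.6 = 20809.8 bits
ratio = original_size / compressed_size = 50448 / 20809.8 = 2.4242

Compression ratio = 2.4242


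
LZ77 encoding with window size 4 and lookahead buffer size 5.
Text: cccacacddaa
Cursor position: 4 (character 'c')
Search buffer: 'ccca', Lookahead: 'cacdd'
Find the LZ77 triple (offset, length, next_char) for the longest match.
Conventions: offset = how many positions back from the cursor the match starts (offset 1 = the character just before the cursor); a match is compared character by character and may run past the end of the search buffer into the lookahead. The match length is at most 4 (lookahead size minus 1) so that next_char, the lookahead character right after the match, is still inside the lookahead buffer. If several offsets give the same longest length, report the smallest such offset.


Try each offset into the search buffer:
  offset=1 (pos 3, char 'a'): match length 0
  offset=2 (pos 2, char 'c'): match length 3
  offset=3 (pos 1, char 'c'): match length 1
  offset=4 (pos 0, char 'c'): match length 1
Longest match has length 3 at offset 2.
next_char = character at position 4 + 3 = 7 -> 'd'

Best match: offset=2, length=3 (matching 'cac' starting at position 2)
LZ77 triple: (2, 3, 'd')


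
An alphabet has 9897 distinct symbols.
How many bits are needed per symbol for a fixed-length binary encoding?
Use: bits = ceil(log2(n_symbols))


log2(9897) = 13.2728
Bracket: 2^13 = 8192 < 9897 <= 2^14 = 16384
So ceil(log2(9897)) = 14

bits = ceil(log2(9897)) = ceil(13.2728) = 14 bits


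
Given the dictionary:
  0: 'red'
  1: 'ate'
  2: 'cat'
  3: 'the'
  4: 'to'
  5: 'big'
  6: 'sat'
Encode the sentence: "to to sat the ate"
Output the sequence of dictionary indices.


Look up each word in the dictionary:
  'to' -> 4
  'to' -> 4
  'sat' -> 6
  'the' -> 3
  'ate' -> 1

Encoded: [4, 4, 6, 3, 1]


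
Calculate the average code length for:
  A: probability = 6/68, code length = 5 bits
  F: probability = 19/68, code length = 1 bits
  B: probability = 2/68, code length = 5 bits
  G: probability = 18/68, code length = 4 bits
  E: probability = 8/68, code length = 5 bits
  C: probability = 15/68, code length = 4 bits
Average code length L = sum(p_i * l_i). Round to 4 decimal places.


Weighted contributions p_i * l_i:
  A: (6/68) * 5 = 30/68
  F: (19/68) * 1 = 19/68
  B: (2/68) * 5 = 10/68
  G: (18/68) * 4 = 72/68
  E: (8/68) * 5 = 40/68
  C: (15/68) * 4 = 60/68
Sum = (30 + 19 + 10 + 72 + 40 + 60)/68 = 231/68

L = 231/68 = 3.3971 bits/symbol


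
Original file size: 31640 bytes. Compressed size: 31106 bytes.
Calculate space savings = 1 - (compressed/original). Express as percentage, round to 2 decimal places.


ratio = compressed/original = 31106/31640 = 0.983123
savings = 1 - ratio = 1 - 0.983123 = 0.016877
as a percentage: 0.016877 * 100 = 1.69%

Space savings = 1 - 31106/31640 = 1.69%


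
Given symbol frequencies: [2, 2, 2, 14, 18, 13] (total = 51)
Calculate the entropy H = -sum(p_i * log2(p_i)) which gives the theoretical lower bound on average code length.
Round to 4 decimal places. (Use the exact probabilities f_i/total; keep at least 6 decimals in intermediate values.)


Per-symbol terms -p_i * log2(p_i) with p_i = f_i/51:
  p = 2/51 = 0.039216: log2(p) = -4.672425, -p*log2(p) = 0.183232
  p = 2/51 = 0.039216: log2(p) = -4.672425, -p*log2(p) = 0.183232
  p = 2/51 = 0.039216: log2(p) = -4.672425, -p*log2(p) = 0.183232
  p = 14/51 = 0.274510: log2(p) = -1.865070, -p*log2(p) = 0.511980
  p = 18/51 = 0.352941: log2(p) = -1.502500, -p*log2(p) = 0.530294
  p = 13/51 = 0.254902: log2(p) = -1.971986, -p*log2(p) = 0.502663
H = 0.183232 + 0.183232 + 0.183232 + 0.511980 + 0.530294 + 0.502663 = 2.094633

H = 2.0946 bits/symbol


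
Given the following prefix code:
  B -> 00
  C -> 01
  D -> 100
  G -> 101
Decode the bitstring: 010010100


Decoding step by step:
Bits 01 -> C
Bits 00 -> B
Bits 101 -> G
Bits 00 -> B


Decoded message: CBGB


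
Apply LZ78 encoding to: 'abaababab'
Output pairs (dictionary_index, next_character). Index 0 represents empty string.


LZ78 encoding steps:
Dictionary: {0: ''}
Step 1: w='' (idx 0), next='a' -> output (0, 'a'), add 'a' as idx 1
Step 2: w='' (idx 0), next='b' -> output (0, 'b'), add 'b' as idx 2
Step 3: w='a' (idx 1), next='a' -> output (1, 'a'), add 'aa' as idx 3
Step 4: w='b' (idx 2), next='a' -> output (2, 'a'), add 'ba' as idx 4
Step 5: w='ba' (idx 4), next='b' -> output (4, 'b'), add 'bab' as idx 5


Encoded: [(0, 'a'), (0, 'b'), (1, 'a'), (2, 'a'), (4, 'b')]


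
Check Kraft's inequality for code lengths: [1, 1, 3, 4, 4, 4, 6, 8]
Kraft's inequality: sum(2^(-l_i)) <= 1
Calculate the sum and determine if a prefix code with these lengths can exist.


Sum = 2^(-1) + 2^(-1) + 2^(-3) + 2^(-4) + 2^(-4) + 2^(-4) + 2^(-6) + 2^(-8)
    = 0.5 + 0.5 + 0.125 + 0.0625 + 0.0625 + 0.0625 + 0.015625 + 0.00390625
    = 341/256 = 1.33203125
Since 1.33203125 > 1, Kraft's inequality is NOT satisfied.
A prefix code with these lengths CANNOT exist.

Kraft sum = 1.33203125. Not satisfied.


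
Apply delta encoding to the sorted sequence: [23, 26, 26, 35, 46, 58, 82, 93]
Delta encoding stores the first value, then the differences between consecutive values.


First value: 23
Deltas:
  26 - 23 = 3
  26 - 26 = 0
  35 - 26 = 9
  46 - 35 = 11
  58 - 46 = 12
  82 - 58 = 24
  93 - 82 = 11


Delta encoded: [23, 3, 0, 9, 11, 12, 24, 11]


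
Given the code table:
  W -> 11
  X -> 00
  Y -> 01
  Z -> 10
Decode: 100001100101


Decoding:
10 -> Z
00 -> X
01 -> Y
10 -> Z
01 -> Y
01 -> Y


Result: ZXYZYY


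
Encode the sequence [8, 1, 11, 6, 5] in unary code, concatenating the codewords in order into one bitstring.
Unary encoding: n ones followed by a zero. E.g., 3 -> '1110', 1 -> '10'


Encode each number as n ones followed by a terminating 0:
  8 -> 111111110 (9 bits)
  1 -> 10 (2 bits)
  11 -> 111111111110 (12 bits)
  6 -> 1111110 (7 bits)
  5 -> 111110 (6 bits)
Total length = 9 + 2 + 12 + 7 + 6 = 36 bits.

Unary([8, 1, 11, 6, 5]) = 111111110101111111111101111110111110 (36 bits)


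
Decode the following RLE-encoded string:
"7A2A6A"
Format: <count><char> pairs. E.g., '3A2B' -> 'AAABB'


Expanding each <count><char> pair:
  7A -> 'AAAAAAA'
  2A -> 'AA'
  6A -> 'AAAAAA'

Decoded = AAAAAAAAAAAAAAA


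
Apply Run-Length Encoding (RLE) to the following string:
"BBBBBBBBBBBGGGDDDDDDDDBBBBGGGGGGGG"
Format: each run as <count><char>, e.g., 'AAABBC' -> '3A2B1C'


Scanning runs left to right:
  i=0: run of 'B' x 11 -> '11B'
  i=11: run of 'G' x 3 -> '3G'
  i=14: run of 'D' x 8 -> '8D'
  i=22: run of 'B' x 4 -> '4B'
  i=26: run of 'G' x 8 -> '8G'

RLE = 11B3G8D4B8G


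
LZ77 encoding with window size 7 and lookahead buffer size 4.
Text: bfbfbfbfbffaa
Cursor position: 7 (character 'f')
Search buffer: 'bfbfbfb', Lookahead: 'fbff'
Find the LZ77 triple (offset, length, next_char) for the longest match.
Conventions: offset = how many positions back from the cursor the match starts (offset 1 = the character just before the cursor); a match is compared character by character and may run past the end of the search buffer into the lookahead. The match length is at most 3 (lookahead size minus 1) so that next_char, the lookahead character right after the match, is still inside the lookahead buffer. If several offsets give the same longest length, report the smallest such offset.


Try each offset into the search buffer:
  offset=1 (pos 6, char 'b'): match length 0
  offset=2 (pos 5, char 'f'): match length 3
  offset=3 (pos 4, char 'b'): match length 0
  offset=4 (pos 3, char 'f'): match length 3
  offset=5 (pos 2, char 'b'): match length 0
  offset=6 (pos 1, char 'f'): match length 3
  offset=7 (pos 0, char 'b'): match length 0
Longest match has length 3, found at offsets 2, 4, 6; take the smallest, offset 2.
next_char = character at position 7 + 3 = 10 -> 'f'

Best match: offset=2, length=3 (matching 'fbf' starting at position 5)
LZ77 triple: (2, 3, 'f')


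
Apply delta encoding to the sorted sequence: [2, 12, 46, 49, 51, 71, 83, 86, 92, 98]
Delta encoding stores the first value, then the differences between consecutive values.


First value: 2
Deltas:
  12 - 2 = 10
  46 - 12 = 34
  49 - 46 = 3
  51 - 49 = 2
  71 - 51 = 20
  83 - 71 = 12
  86 - 83 = 3
  92 - 86 = 6
  98 - 92 = 6


Delta encoded: [2, 10, 34, 3, 2, 20, 12, 3, 6, 6]


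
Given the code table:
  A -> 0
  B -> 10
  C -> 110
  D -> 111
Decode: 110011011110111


Decoding:
110 -> C
0 -> A
110 -> C
111 -> D
10 -> B
111 -> D


Result: CACDBD


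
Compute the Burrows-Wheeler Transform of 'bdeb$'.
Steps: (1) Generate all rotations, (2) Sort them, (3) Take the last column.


Rotations (sorted):
  0: $bdeb -> last char: b
  1: b$bde -> last char: e
  2: bdeb$ -> last char: $
  3: deb$b -> last char: b
  4: eb$bd -> last char: d


BWT = be$bd


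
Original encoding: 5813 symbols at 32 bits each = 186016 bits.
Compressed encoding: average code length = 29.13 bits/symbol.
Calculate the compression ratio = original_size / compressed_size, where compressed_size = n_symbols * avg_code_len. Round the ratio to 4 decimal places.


original_size = n_symbols * orig_bits = 5813 * 32 = 186016 bits
compressed_size = n_symbols * avg_code_len = 5813 * 29.13 = 169332.69 bits
ratio = original_size / compressed_size = 186016 / 169332.69 = 1.0985

Compression ratio = 1.0985


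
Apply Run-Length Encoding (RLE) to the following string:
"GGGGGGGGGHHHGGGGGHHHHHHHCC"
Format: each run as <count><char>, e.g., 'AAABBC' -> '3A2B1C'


Scanning runs left to right:
  i=0: run of 'G' x 9 -> '9G'
  i=9: run of 'H' x 3 -> '3H'
  i=12: run of 'G' x 5 -> '5G'
  i=17: run of 'H' x 7 -> '7H'
  i=24: run of 'C' x 2 -> '2C'

RLE = 9G3H5G7H2C


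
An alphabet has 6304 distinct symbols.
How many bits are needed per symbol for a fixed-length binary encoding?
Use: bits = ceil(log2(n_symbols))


log2(6304) = 12.6221
Bracket: 2^12 = 4096 < 6304 <= 2^13 = 8192
So ceil(log2(6304)) = 13

bits = ceil(log2(6304)) = ceil(12.6221) = 13 bits


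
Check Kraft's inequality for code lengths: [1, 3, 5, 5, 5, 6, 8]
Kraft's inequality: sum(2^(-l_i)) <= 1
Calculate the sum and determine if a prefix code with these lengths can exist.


Sum = 2^(-1) + 2^(-3) + 2^(-5) + 2^(-5) + 2^(-5) + 2^(-6) + 2^(-8)
    = 0.5 + 0.125 + 0.03125 + 0.03125 + 0.03125 + 0.015625 + 0.00390625
    = 189/256 = 0.73828125
Since 0.73828125 <= 1, Kraft's inequality IS satisfied.
A prefix code with these lengths CAN exist.

Kraft sum = 0.73828125. Satisfied.


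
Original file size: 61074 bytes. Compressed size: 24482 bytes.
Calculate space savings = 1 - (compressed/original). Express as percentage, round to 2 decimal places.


ratio = compressed/original = 24482/61074 = 0.400858
savings = 1 - ratio = 1 - 0.400858 = 0.599142
as a percentage: 0.599142 * 100 = 59.91%

Space savings = 1 - 24482/61074 = 59.91%


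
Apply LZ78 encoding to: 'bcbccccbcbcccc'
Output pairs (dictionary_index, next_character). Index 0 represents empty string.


LZ78 encoding steps:
Dictionary: {0: ''}
Step 1: w='' (idx 0), next='b' -> output (0, 'b'), add 'b' as idx 1
Step 2: w='' (idx 0), next='c' -> output (0, 'c'), add 'c' as idx 2
Step 3: w='b' (idx 1), next='c' -> output (1, 'c'), add 'bc' as idx 3
Step 4: w='c' (idx 2), next='c' -> output (2, 'c'), add 'cc' as idx 4
Step 5: w='c' (idx 2), next='b' -> output (2, 'b'), add 'cb' as idx 5
Step 6: w='cb' (idx 5), next='c' -> output (5, 'c'), add 'cbc' as idx 6
Step 7: w='cc' (idx 4), next='c' -> output (4, 'c'), add 'ccc' as idx 7


Encoded: [(0, 'b'), (0, 'c'), (1, 'c'), (2, 'c'), (2, 'b'), (5, 'c'), (4, 'c')]


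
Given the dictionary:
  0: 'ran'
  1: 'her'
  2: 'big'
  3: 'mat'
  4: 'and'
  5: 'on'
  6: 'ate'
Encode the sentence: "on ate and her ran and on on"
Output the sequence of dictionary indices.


Look up each word in the dictionary:
  'on' -> 5
  'ate' -> 6
  'and' -> 4
  'her' -> 1
  'ran' -> 0
  'and' -> 4
  'on' -> 5
  'on' -> 5

Encoded: [5, 6, 4, 1, 0, 4, 5, 5]


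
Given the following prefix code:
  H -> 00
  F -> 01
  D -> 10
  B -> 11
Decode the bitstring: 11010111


Decoding step by step:
Bits 11 -> B
Bits 01 -> F
Bits 01 -> F
Bits 11 -> B


Decoded message: BFFB


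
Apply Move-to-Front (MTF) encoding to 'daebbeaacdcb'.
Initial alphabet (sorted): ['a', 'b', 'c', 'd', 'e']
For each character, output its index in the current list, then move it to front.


MTF encoding:
'd': index 3 in ['a', 'b', 'c', 'd', 'e'] -> ['d', 'a', 'b', 'c', 'e']
'a': index 1 in ['d', 'a', 'b', 'c', 'e'] -> ['a', 'd', 'b', 'c', 'e']
'e': index 4 in ['a', 'd', 'b', 'c', 'e'] -> ['e', 'a', 'd', 'b', 'c']
'b': index 3 in ['e', 'a', 'd', 'b', 'c'] -> ['b', 'e', 'a', 'd', 'c']
'b': index 0 in ['b', 'e', 'a', 'd', 'c'] -> ['b', 'e', 'a', 'd', 'c']
'e': index 1 in ['b', 'e', 'a', 'd', 'c'] -> ['e', 'b', 'a', 'd', 'c']
'a': index 2 in ['e', 'b', 'a', 'd', 'c'] -> ['a', 'e', 'b', 'd', 'c']
'a': index 0 in ['a', 'e', 'b', 'd', 'c'] -> ['a', 'e', 'b', 'd', 'c']
'c': index 4 in ['a', 'e', 'b', 'd', 'c'] -> ['c', 'a', 'e', 'b', 'd']
'd': index 4 in ['c', 'a', 'e', 'b', 'd'] -> ['d', 'c', 'a', 'e', 'b']
'c': index 1 in ['d', 'c', 'a', 'e', 'b'] -> ['c', 'd', 'a', 'e', 'b']
'b': index 4 in ['c', 'd', 'a', 'e', 'b'] -> ['b', 'c', 'd', 'a', 'e']


Output: [3, 1, 4, 3, 0, 1, 2, 0, 4, 4, 1, 4]


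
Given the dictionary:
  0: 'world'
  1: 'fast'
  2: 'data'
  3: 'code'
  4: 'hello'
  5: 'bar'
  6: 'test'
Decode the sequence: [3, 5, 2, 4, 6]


Look up each index in the dictionary:
  3 -> 'code'
  5 -> 'bar'
  2 -> 'data'
  4 -> 'hello'
  6 -> 'test'

Decoded: "code bar data hello test"


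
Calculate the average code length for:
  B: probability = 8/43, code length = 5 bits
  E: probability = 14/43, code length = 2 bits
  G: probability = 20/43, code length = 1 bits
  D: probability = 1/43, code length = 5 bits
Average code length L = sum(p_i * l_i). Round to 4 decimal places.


Weighted contributions p_i * l_i:
  B: (8/43) * 5 = 40/43
  E: (14/43) * 2 = 28/43
  G: (20/43) * 1 = 20/43
  D: (1/43) * 5 = 5/43
Sum = (40 + 28 + 20 + 5)/43 = 93/43

L = 93/43 = 2.1628 bits/symbol


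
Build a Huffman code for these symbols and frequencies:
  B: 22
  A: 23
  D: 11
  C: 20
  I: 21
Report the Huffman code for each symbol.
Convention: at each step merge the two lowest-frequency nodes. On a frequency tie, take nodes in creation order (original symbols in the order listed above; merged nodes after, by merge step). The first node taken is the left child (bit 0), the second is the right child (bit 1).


Huffman tree construction:
Step 1: Merge D(11) + C(20) = 31
Step 2: Merge I(21) + B(22) = 43
Step 3: Merge A(23) + (D+C)(31) = 54
Step 4: Merge (I+B)(43) + (A+(D+C))(54) = 97
Read each symbol's code off the tree from the root (left child = 0, right child = 1).

Codes:
  B: 01 (length 2)
  A: 10 (length 2)
  D: 110 (length 3)
  C: 111 (length 3)
  I: 00 (length 2)
Average code length: 225/97 = 2.3196 bits/symbol


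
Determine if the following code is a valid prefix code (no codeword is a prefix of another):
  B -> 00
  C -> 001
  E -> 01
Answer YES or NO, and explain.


Checking each pair (does one codeword prefix another?):
  B='00' vs C='001': prefix -- VIOLATION

NO -- this is NOT a valid prefix code. B (00) is a prefix of C (001).


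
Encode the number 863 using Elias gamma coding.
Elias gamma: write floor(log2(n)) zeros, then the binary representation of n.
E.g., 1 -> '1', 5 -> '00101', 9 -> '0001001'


num_bits = floor(log2(863)) + 1 = 10
leading_zeros = num_bits - 1 = 9
binary(863) = 1101011111

Elias gamma(863) = '000000000' + '1101011111' = 0000000001101011111 (19 bits)


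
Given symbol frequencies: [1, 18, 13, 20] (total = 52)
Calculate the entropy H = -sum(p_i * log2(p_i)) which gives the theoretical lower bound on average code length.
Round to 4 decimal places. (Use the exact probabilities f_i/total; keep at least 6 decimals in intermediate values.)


Per-symbol terms -p_i * log2(p_i) with p_i = f_i/52:
  p = 1/52 = 0.019231: log2(p) = -5.700440, -p*log2(p) = 0.109624
  p = 18/52 = 0.346154: log2(p) = -1.530515, -p*log2(p) = 0.529794
  p = 13/52 = 0.250000: log2(p) = -2.000000, -p*log2(p) = 0.500000
  p = 20/52 = 0.384615: log2(p) = -1.378512, -p*log2(p) = 0.530197
H = 0.109624 + 0.529794 + 0.500000 + 0.530197 = 1.669615

H = 1.6696 bits/symbol


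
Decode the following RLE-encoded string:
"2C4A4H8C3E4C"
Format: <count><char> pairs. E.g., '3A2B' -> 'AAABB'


Expanding each <count><char> pair:
  2C -> 'CC'
  4A -> 'AAAA'
  4H -> 'HHHH'
  8C -> 'CCCCCCCC'
  3E -> 'EEE'
  4C -> 'CCCC'

Decoded = CCAAAAHHHHCCCCCCCCEEECCCC


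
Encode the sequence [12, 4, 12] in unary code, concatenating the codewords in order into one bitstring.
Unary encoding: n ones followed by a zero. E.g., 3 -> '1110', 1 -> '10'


Encode each number as n ones followed by a terminating 0:
  12 -> 1111111111110 (13 bits)
  4 -> 11110 (5 bits)
  12 -> 1111111111110 (13 bits)
Total length = 13 + 5 + 13 = 31 bits.

Unary([12, 4, 12]) = 1111111111110111101111111111110 (31 bits)


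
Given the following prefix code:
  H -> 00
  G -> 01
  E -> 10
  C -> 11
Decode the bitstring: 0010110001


Decoding step by step:
Bits 00 -> H
Bits 10 -> E
Bits 11 -> C
Bits 00 -> H
Bits 01 -> G


Decoded message: HECHG


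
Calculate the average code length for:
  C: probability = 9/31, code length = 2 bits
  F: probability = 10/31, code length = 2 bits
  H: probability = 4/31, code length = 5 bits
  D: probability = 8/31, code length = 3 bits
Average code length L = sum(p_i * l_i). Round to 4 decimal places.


Weighted contributions p_i * l_i:
  C: (9/31) * 2 = 18/31
  F: (10/31) * 2 = 20/31
  H: (4/31) * 5 = 20/31
  D: (8/31) * 3 = 24/31
Sum = (18 + 20 + 20 + 24)/31 = 82/31

L = 82/31 = 2.6452 bits/symbol


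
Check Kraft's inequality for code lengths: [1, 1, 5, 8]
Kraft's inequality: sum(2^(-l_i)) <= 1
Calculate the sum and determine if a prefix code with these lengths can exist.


Sum = 2^(-1) + 2^(-1) + 2^(-5) + 2^(-8)
    = 0.5 + 0.5 + 0.03125 + 0.00390625
    = 265/256 = 1.03515625
Since 1.03515625 > 1, Kraft's inequality is NOT satisfied.
A prefix code with these lengths CANNOT exist.

Kraft sum = 1.03515625. Not satisfied.


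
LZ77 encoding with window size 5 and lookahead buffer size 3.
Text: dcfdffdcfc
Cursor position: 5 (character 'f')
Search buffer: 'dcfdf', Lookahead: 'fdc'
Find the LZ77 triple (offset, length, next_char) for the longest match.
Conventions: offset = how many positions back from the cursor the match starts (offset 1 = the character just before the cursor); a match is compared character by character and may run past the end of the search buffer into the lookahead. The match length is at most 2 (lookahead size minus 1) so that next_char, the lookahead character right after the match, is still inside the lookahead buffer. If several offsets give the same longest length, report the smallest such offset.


Try each offset into the search buffer:
  offset=1 (pos 4, char 'f'): match length 1
  offset=2 (pos 3, char 'd'): match length 0
  offset=3 (pos 2, char 'f'): match length 2
  offset=4 (pos 1, char 'c'): match length 0
  offset=5 (pos 0, char 'd'): match length 0
Longest match has length 2 at offset 3.
next_char = character at position 5 + 2 = 7 -> 'c'

Best match: offset=3, length=2 (matching 'fd' starting at position 2)
LZ77 triple: (3, 2, 'c')


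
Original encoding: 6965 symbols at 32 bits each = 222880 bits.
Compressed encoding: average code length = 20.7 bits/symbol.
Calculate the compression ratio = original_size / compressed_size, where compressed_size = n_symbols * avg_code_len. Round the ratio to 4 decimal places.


original_size = n_symbols * orig_bits = 6965 * 32 = 222880 bits
compressed_size = n_symbols * avg_code_len = 6965 * 20.7 = 144175.5 bits
ratio = original_size / compressed_size = 222880 / 144175.5 = 1.5459

Compression ratio = 1.5459


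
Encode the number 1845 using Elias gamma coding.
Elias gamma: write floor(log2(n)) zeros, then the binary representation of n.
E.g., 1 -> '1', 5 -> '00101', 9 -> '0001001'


num_bits = floor(log2(1845)) + 1 = 11
leading_zeros = num_bits - 1 = 10
binary(1845) = 11100110101

Elias gamma(1845) = '0000000000' + '11100110101' = 000000000011100110101 (21 bits)


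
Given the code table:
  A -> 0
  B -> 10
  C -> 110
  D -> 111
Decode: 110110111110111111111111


Decoding:
110 -> C
110 -> C
111 -> D
110 -> C
111 -> D
111 -> D
111 -> D
111 -> D


Result: CCDCDDDD


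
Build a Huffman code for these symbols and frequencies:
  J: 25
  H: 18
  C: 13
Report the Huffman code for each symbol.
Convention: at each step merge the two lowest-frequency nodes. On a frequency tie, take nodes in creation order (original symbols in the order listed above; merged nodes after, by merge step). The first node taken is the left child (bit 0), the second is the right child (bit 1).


Huffman tree construction:
Step 1: Merge C(13) + H(18) = 31
Step 2: Merge J(25) + (C+H)(31) = 56
Read each symbol's code off the tree from the root (left child = 0, right child = 1).

Codes:
  J: 0 (length 1)
  H: 11 (length 2)
  C: 10 (length 2)
Average code length: 87/56 = 1.5536 bits/symbol


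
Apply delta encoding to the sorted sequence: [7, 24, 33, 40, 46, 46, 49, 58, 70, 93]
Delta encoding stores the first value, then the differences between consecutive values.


First value: 7
Deltas:
  24 - 7 = 17
  33 - 24 = 9
  40 - 33 = 7
  46 - 40 = 6
  46 - 46 = 0
  49 - 46 = 3
  58 - 49 = 9
  70 - 58 = 12
  93 - 70 = 23


Delta encoded: [7, 17, 9, 7, 6, 0, 3, 9, 12, 23]


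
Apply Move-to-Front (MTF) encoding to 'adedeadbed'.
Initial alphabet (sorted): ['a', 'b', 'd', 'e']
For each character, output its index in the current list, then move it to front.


MTF encoding:
'a': index 0 in ['a', 'b', 'd', 'e'] -> ['a', 'b', 'd', 'e']
'd': index 2 in ['a', 'b', 'd', 'e'] -> ['d', 'a', 'b', 'e']
'e': index 3 in ['d', 'a', 'b', 'e'] -> ['e', 'd', 'a', 'b']
'd': index 1 in ['e', 'd', 'a', 'b'] -> ['d', 'e', 'a', 'b']
'e': index 1 in ['d', 'e', 'a', 'b'] -> ['e', 'd', 'a', 'b']
'a': index 2 in ['e', 'd', 'a', 'b'] -> ['a', 'e', 'd', 'b']
'd': index 2 in ['a', 'e', 'd', 'b'] -> ['d', 'a', 'e', 'b']
'b': index 3 in ['d', 'a', 'e', 'b'] -> ['b', 'd', 'a', 'e']
'e': index 3 in ['b', 'd', 'a', 'e'] -> ['e', 'b', 'd', 'a']
'd': index 2 in ['e', 'b', 'd', 'a'] -> ['d', 'e', 'b', 'a']


Output: [0, 2, 3, 1, 1, 2, 2, 3, 3, 2]


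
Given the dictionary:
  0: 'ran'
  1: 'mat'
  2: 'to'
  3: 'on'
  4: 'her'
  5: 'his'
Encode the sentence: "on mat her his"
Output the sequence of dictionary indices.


Look up each word in the dictionary:
  'on' -> 3
  'mat' -> 1
  'her' -> 4
  'his' -> 5

Encoded: [3, 1, 4, 5]


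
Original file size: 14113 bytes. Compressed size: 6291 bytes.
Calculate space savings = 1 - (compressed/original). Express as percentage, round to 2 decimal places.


ratio = compressed/original = 6291/14113 = 0.445759
savings = 1 - ratio = 1 - 0.445759 = 0.554241
as a percentage: 0.554241 * 100 = 55.42%

Space savings = 1 - 6291/14113 = 55.42%


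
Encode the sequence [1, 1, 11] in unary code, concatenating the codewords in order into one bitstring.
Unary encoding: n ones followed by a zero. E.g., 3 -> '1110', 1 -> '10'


Encode each number as n ones followed by a terminating 0:
  1 -> 10 (2 bits)
  1 -> 10 (2 bits)
  11 -> 111111111110 (12 bits)
Total length = 2 + 2 + 12 = 16 bits.

Unary([1, 1, 11]) = 1010111111111110 (16 bits)


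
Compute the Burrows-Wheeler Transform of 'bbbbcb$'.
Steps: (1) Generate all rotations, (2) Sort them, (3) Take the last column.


Rotations (sorted):
  0: $bbbbcb -> last char: b
  1: b$bbbbc -> last char: c
  2: bbbbcb$ -> last char: $
  3: bbbcb$b -> last char: b
  4: bbcb$bb -> last char: b
  5: bcb$bbb -> last char: b
  6: cb$bbbb -> last char: b


BWT = bc$bbbb


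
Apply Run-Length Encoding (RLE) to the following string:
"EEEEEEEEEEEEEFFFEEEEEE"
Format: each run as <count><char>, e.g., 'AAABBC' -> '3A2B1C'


Scanning runs left to right:
  i=0: run of 'E' x 13 -> '13E'
  i=13: run of 'F' x 3 -> '3F'
  i=16: run of 'E' x 6 -> '6E'

RLE = 13E3F6E


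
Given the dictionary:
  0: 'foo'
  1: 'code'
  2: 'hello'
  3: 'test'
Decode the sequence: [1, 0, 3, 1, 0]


Look up each index in the dictionary:
  1 -> 'code'
  0 -> 'foo'
  3 -> 'test'
  1 -> 'code'
  0 -> 'foo'

Decoded: "code foo test code foo"


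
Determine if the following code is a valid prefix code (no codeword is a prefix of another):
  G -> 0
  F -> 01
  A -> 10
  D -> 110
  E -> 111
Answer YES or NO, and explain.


Checking each pair (does one codeword prefix another?):
  G='0' vs F='01': prefix -- VIOLATION

NO -- this is NOT a valid prefix code. G (0) is a prefix of F (01).


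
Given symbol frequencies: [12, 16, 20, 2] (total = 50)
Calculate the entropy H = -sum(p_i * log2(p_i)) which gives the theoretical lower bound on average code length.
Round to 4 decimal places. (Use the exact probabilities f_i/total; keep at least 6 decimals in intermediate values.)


Per-symbol terms -p_i * log2(p_i) with p_i = f_i/50:
  p = 12/50 = 0.240000: log2(p) = -2.058894, -p*log2(p) = 0.494134
  p = 16/50 = 0.320000: log2(p) = -1.643856, -p*log2(p) = 0.526034
  p = 20/50 = 0.400000: log2(p) = -1.321928, -p*log2(p) = 0.528771
  p = 2/50 = 0.040000: log2(p) = -4.643856, -p*log2(p) = 0.185754
H = 0.494134 + 0.526034 + 0.528771 + 0.185754 = 1.734693

H = 1.7347 bits/symbol


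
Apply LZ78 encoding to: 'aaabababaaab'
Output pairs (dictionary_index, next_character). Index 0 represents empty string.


LZ78 encoding steps:
Dictionary: {0: ''}
Step 1: w='' (idx 0), next='a' -> output (0, 'a'), add 'a' as idx 1
Step 2: w='a' (idx 1), next='a' -> output (1, 'a'), add 'aa' as idx 2
Step 3: w='' (idx 0), next='b' -> output (0, 'b'), add 'b' as idx 3
Step 4: w='a' (idx 1), next='b' -> output (1, 'b'), add 'ab' as idx 4
Step 5: w='ab' (idx 4), next='a' -> output (4, 'a'), add 'aba' as idx 5
Step 6: w='aa' (idx 2), next='b' -> output (2, 'b'), add 'aab' as idx 6


Encoded: [(0, 'a'), (1, 'a'), (0, 'b'), (1, 'b'), (4, 'a'), (2, 'b')]


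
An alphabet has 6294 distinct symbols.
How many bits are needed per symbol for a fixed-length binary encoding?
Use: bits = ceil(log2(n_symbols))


log2(6294) = 12.6198
Bracket: 2^12 = 4096 < 6294 <= 2^13 = 8192
So ceil(log2(6294)) = 13

bits = ceil(log2(6294)) = ceil(12.6198) = 13 bits


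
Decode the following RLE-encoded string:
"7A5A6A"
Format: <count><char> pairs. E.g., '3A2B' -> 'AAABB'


Expanding each <count><char> pair:
  7A -> 'AAAAAAA'
  5A -> 'AAAAA'
  6A -> 'AAAAAA'

Decoded = AAAAAAAAAAAAAAAAAA


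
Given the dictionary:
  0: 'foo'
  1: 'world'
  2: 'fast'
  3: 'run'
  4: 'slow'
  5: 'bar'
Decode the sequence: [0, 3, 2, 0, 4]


Look up each index in the dictionary:
  0 -> 'foo'
  3 -> 'run'
  2 -> 'fast'
  0 -> 'foo'
  4 -> 'slow'

Decoded: "foo run fast foo slow"


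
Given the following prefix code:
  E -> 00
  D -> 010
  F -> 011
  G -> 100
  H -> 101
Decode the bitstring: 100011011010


Decoding step by step:
Bits 100 -> G
Bits 011 -> F
Bits 011 -> F
Bits 010 -> D


Decoded message: GFFD


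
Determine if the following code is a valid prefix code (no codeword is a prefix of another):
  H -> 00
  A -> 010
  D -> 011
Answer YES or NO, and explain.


Checking each pair (does one codeword prefix another?):
  H='00' vs A='010': no prefix
  H='00' vs D='011': no prefix
  A='010' vs H='00': no prefix
  A='010' vs D='011': no prefix
  D='011' vs H='00': no prefix
  D='011' vs A='010': no prefix
No violation found over all pairs.

YES -- this is a valid prefix code. No codeword is a prefix of any other codeword.


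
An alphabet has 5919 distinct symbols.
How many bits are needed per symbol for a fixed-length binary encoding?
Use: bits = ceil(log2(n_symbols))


log2(5919) = 12.5311
Bracket: 2^12 = 4096 < 5919 <= 2^13 = 8192
So ceil(log2(5919)) = 13

bits = ceil(log2(5919)) = ceil(12.5311) = 13 bits


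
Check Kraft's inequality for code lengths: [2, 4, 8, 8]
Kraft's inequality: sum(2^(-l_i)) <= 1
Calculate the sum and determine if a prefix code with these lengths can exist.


Sum = 2^(-2) + 2^(-4) + 2^(-8) + 2^(-8)
    = 0.25 + 0.0625 + 0.00390625 + 0.00390625
    = 82/256 = 0.3203125
Since 0.3203125 <= 1, Kraft's inequality IS satisfied.
A prefix code with these lengths CAN exist.

Kraft sum = 0.3203125. Satisfied.


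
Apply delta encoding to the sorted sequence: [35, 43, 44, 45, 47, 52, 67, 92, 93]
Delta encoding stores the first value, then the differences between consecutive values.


First value: 35
Deltas:
  43 - 35 = 8
  44 - 43 = 1
  45 - 44 = 1
  47 - 45 = 2
  52 - 47 = 5
  67 - 52 = 15
  92 - 67 = 25
  93 - 92 = 1


Delta encoded: [35, 8, 1, 1, 2, 5, 15, 25, 1]


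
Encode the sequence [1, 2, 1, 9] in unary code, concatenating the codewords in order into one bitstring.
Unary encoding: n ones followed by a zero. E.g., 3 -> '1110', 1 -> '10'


Encode each number as n ones followed by a terminating 0:
  1 -> 10 (2 bits)
  2 -> 110 (3 bits)
  1 -> 10 (2 bits)
  9 -> 1111111110 (10 bits)
Total length = 2 + 3 + 2 + 10 = 17 bits.

Unary([1, 2, 1, 9]) = 10110101111111110 (17 bits)


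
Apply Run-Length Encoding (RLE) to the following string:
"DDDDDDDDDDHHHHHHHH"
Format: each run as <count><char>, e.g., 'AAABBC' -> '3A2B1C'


Scanning runs left to right:
  i=0: run of 'D' x 10 -> '10D'
  i=10: run of 'H' x 8 -> '8H'

RLE = 10D8H


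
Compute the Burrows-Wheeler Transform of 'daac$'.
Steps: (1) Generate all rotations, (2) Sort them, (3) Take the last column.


Rotations (sorted):
  0: $daac -> last char: c
  1: aac$d -> last char: d
  2: ac$da -> last char: a
  3: c$daa -> last char: a
  4: daac$ -> last char: $


BWT = cdaa$


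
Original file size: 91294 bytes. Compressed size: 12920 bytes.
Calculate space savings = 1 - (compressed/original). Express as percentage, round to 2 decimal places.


ratio = compressed/original = 12920/91294 = 0.141521
savings = 1 - ratio = 1 - 0.141521 = 0.858479
as a percentage: 0.858479 * 100 = 85.85%

Space savings = 1 - 12920/91294 = 85.85%


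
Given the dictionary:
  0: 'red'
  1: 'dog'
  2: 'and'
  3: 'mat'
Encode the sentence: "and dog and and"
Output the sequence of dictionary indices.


Look up each word in the dictionary:
  'and' -> 2
  'dog' -> 1
  'and' -> 2
  'and' -> 2

Encoded: [2, 1, 2, 2]


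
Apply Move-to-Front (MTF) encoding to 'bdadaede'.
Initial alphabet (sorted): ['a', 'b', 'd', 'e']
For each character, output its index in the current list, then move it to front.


MTF encoding:
'b': index 1 in ['a', 'b', 'd', 'e'] -> ['b', 'a', 'd', 'e']
'd': index 2 in ['b', 'a', 'd', 'e'] -> ['d', 'b', 'a', 'e']
'a': index 2 in ['d', 'b', 'a', 'e'] -> ['a', 'd', 'b', 'e']
'd': index 1 in ['a', 'd', 'b', 'e'] -> ['d', 'a', 'b', 'e']
'a': index 1 in ['d', 'a', 'b', 'e'] -> ['a', 'd', 'b', 'e']
'e': index 3 in ['a', 'd', 'b', 'e'] -> ['e', 'a', 'd', 'b']
'd': index 2 in ['e', 'a', 'd', 'b'] -> ['d', 'e', 'a', 'b']
'e': index 1 in ['d', 'e', 'a', 'b'] -> ['e', 'd', 'a', 'b']


Output: [1, 2, 2, 1, 1, 3, 2, 1]


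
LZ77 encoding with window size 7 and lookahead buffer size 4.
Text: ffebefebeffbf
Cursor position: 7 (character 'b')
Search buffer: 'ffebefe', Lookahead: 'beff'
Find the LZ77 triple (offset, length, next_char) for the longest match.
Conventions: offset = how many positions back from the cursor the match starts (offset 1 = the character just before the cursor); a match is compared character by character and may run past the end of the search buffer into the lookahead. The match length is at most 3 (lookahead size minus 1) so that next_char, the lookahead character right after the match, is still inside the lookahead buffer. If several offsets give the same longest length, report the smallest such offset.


Try each offset into the search buffer:
  offset=1 (pos 6, char 'e'): match length 0
  offset=2 (pos 5, char 'f'): match length 0
  offset=3 (pos 4, char 'e'): match length 0
  offset=4 (pos 3, char 'b'): match length 3
  offset=5 (pos 2, char 'e'): match length 0
  offset=6 (pos 1, char 'f'): match length 0
  offset=7 (pos 0, char 'f'): match length 0
Longest match has length 3 at offset 4.
next_char = character at position 7 + 3 = 10 -> 'f'

Best match: offset=4, length=3 (matching 'bef' starting at position 3)
LZ77 triple: (4, 3, 'f')


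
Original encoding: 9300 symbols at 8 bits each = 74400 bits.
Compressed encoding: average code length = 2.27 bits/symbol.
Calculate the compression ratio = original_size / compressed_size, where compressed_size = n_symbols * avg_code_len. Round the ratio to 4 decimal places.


original_size = n_symbols * orig_bits = 9300 * 8 = 74400 bits
compressed_size = n_symbols * avg_code_len = 9300 * 2.27 = 21111.0 bits
ratio = original_size / compressed_size = 74400 / 21111.0 = 3.5242

Compression ratio = 3.5242


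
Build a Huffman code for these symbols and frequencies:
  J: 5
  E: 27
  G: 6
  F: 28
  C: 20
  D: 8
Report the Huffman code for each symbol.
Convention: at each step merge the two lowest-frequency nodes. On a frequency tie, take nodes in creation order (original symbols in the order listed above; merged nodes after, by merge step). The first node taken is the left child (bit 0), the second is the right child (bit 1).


Huffman tree construction:
Step 1: Merge J(5) + G(6) = 11
Step 2: Merge D(8) + (J+G)(11) = 19
Step 3: Merge (D+(J+G))(19) + C(20) = 39
Step 4: Merge E(27) + F(28) = 55
Step 5: Merge ((D+(J+G))+C)(39) + (E+F)(55) = 94
Read each symbol's code off the tree from the root (left child = 0, right child = 1).

Codes:
  J: 0010 (length 4)
  E: 10 (length 2)
  G: 0011 (length 4)
  F: 11 (length 2)
  C: 01 (length 2)
  D: 000 (length 3)
Average code length: 218/94 = 2.3191 bits/symbol


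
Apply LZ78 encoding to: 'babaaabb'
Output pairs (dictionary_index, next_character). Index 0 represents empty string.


LZ78 encoding steps:
Dictionary: {0: ''}
Step 1: w='' (idx 0), next='b' -> output (0, 'b'), add 'b' as idx 1
Step 2: w='' (idx 0), next='a' -> output (0, 'a'), add 'a' as idx 2
Step 3: w='b' (idx 1), next='a' -> output (1, 'a'), add 'ba' as idx 3
Step 4: w='a' (idx 2), next='a' -> output (2, 'a'), add 'aa' as idx 4
Step 5: w='b' (idx 1), next='b' -> output (1, 'b'), add 'bb' as idx 5


Encoded: [(0, 'b'), (0, 'a'), (1, 'a'), (2, 'a'), (1, 'b')]


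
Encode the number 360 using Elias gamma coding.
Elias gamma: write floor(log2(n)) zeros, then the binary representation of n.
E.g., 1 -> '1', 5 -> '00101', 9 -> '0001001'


num_bits = floor(log2(360)) + 1 = 9
leading_zeros = num_bits - 1 = 8
binary(360) = 101101000

Elias gamma(360) = '00000000' + '101101000' = 00000000101101000 (17 bits)


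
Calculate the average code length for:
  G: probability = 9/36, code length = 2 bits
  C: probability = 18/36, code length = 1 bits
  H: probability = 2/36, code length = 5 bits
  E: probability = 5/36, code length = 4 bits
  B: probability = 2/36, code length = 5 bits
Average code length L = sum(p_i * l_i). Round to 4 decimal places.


Weighted contributions p_i * l_i:
  G: (9/36) * 2 = 18/36
  C: (18/36) * 1 = 18/36
  H: (2/36) * 5 = 10/36
  E: (5/36) * 4 = 20/36
  B: (2/36) * 5 = 10/36
Sum = (18 + 18 + 10 + 20 + 10)/36 = 76/36

L = 76/36 = 2.1111 bits/symbol


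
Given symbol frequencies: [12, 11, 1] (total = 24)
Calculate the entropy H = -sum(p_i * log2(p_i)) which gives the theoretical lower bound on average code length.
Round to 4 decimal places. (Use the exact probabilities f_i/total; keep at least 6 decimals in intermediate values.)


Per-symbol terms -p_i * log2(p_i) with p_i = f_i/24:
  p = 12/24 = 0.500000: log2(p) = -1.000000, -p*log2(p) = 0.500000
  p = 11/24 = 0.458333: log2(p) = -1.125531, -p*log2(p) = 0.515868
  p = 1/24 = 0.041667: log2(p) = -4.584963, -p*log2(p) = 0.191040
H = 0.500000 + 0.515868 + 0.191040 = 1.206908

H = 1.2069 bits/symbol


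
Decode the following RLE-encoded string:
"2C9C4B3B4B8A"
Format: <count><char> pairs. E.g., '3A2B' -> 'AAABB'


Expanding each <count><char> pair:
  2C -> 'CC'
  9C -> 'CCCCCCCCC'
  4B -> 'BBBB'
  3B -> 'BBB'
  4B -> 'BBBB'
  8A -> 'AAAAAAAA'

Decoded = CCCCCCCCCCCBBBBBBBBBBBAAAAAAAA


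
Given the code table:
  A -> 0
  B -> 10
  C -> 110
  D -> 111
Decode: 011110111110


Decoding:
0 -> A
111 -> D
10 -> B
111 -> D
110 -> C


Result: ADBDC
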